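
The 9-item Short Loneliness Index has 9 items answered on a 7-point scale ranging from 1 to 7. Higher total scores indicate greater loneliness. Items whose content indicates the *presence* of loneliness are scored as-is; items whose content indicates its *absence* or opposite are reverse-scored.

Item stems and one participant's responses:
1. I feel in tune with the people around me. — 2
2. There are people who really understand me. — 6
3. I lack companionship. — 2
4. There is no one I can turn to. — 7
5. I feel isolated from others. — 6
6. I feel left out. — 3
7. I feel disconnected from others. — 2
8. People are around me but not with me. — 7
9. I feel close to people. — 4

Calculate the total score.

Items 1, 2, 9 describe the absence/opposite of loneliness → reverse-score.
on a 1–7 scale, reversed = 8 − raw.
  item 1: 8 − 2 = 6
  item 2: 8 − 6 = 2
  item 3: 2
  item 4: 7
  item 5: 6
  item 6: 3
  item 7: 2
  item 8: 7
  item 9: 8 − 4 = 4
Total = 6 + 2 + 2 + 7 + 6 + 3 + 2 + 7 + 4 = 39

39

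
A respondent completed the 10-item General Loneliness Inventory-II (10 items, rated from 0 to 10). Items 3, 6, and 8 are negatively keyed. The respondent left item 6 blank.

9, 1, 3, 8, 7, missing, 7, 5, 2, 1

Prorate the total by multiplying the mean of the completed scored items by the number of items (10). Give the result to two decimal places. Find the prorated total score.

52.22

Reverse-coded (reversed = (0+10) − raw = 10 − raw):
  item 3: 10 − 3 = 7
  item 8: 10 − 5 = 5
Completed scored items (9 of 10): 9, 1, 7, 8, 7, 7, 5, 2, 1; sum = 47.
Person mean = 47 / 9 ≈ 5.2222
Prorated total = (47 / 9) × 10 = 52.22 (to 2 dp)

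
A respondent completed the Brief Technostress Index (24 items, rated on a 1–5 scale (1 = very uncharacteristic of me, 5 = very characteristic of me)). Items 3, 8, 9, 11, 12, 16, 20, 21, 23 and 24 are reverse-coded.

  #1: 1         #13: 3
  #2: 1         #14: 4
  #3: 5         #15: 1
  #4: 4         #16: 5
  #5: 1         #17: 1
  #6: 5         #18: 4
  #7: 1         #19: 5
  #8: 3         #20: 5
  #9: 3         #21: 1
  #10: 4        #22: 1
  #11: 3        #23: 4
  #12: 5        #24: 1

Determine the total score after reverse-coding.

61

Reversing items 3, 8, 9, 11, 12, 16, 20, 21, 23 and 24 with 6 − raw:
Total = 1 + 1 + (6−5) + 4 + 1 + 5 + 1 + (6−3) + (6−3) + 4 + (6−3) + (6−5) + 3 + 4 + 1 + (6−5) + 1 + 4 + 5 + (6−5) + (6−1) + 1 + (6−4) + (6−1)
      = 1 + 1 + 1 + 4 + 1 + 5 + 1 + 3 + 3 + 4 + 3 + 1 + 3 + 4 + 1 + 1 + 1 + 4 + 5 + 1 + 5 + 1 + 2 + 5 = 61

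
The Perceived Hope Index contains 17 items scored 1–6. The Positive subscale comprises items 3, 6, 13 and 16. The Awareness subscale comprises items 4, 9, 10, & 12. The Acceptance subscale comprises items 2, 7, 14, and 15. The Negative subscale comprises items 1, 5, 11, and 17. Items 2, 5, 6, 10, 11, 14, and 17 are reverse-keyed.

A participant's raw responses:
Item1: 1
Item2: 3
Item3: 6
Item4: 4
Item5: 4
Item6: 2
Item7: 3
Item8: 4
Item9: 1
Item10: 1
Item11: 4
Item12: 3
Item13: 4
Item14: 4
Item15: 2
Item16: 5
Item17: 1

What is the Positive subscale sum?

Positive items: 3, 6, 13, 16.
Of these, item 6 is reverse-keyed; reversed = (1+6) − raw = 7 − raw.
  item 3: 6
  item 6: 7 − 2 = 5
  item 13: 4
  item 16: 5
Sum = 6 + 5 + 4 + 5 = 20

20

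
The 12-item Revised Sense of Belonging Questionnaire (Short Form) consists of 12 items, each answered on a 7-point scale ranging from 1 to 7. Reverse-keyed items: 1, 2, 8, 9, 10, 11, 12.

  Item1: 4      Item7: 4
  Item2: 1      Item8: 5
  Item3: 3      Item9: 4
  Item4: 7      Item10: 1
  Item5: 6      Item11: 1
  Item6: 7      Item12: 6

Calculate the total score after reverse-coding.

Reverse-keyed items use 8 − raw:
  item 1: 8 − 4 = 4
  item 2: 8 − 1 = 7
  item 8: 8 − 5 = 3
  item 9: 8 − 4 = 4
  item 10: 8 − 1 = 7
  item 11: 8 − 1 = 7
  item 12: 8 − 6 = 2
Scored items: 4, 7, 3, 7, 6, 7, 4, 3, 4, 7, 7, 2
Total = 4 + 7 + 3 + 7 + 6 + 7 + 4 + 3 + 4 + 7 + 7 + 2 = 61

61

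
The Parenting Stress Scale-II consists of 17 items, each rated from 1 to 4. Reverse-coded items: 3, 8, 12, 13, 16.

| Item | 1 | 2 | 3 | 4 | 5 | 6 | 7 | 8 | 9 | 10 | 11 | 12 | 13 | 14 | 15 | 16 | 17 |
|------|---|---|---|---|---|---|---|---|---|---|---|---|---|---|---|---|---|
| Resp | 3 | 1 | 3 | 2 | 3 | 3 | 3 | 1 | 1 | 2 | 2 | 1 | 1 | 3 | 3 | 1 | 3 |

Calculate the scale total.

47

Reversing items 3, 8, 12, 13, & 16 with 5 − raw:
Total = 3 + 1 + (5−3) + 2 + 3 + 3 + 3 + (5−1) + 1 + 2 + 2 + (5−1) + (5−1) + 3 + 3 + (5−1) + 3
      = 3 + 1 + 2 + 2 + 3 + 3 + 3 + 4 + 1 + 2 + 2 + 4 + 4 + 3 + 3 + 4 + 3 = 47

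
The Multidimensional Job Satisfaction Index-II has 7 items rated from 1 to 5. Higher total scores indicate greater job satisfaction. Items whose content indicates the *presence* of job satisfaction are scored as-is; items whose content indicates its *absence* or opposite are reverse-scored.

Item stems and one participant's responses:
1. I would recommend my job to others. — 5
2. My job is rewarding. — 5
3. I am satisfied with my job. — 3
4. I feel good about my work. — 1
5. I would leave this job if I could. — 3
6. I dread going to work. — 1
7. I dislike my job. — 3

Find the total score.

Items 5, 6, 7 describe the absence/opposite of job satisfaction → reverse-score.
reverse-coded value = 6 − response.
  item 1: 5
  item 2: 5
  item 3: 3
  item 4: 1
  item 5: 6 − 3 = 3
  item 6: 6 − 1 = 5
  item 7: 6 − 3 = 3
Total = 5 + 5 + 3 + 1 + 3 + 5 + 3 = 25

25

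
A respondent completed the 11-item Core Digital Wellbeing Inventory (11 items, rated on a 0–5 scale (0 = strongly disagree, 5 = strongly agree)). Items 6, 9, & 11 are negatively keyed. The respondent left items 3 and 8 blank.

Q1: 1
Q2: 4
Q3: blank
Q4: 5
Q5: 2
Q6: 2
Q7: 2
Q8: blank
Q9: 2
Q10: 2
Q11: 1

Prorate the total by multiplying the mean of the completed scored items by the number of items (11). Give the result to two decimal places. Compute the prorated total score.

Reverse-coded (reverse-coded value = 5 − response):
  item 6: 5 − 2 = 3
  item 9: 5 − 2 = 3
  item 11: 5 − 1 = 4
Completed scored items (9 of 11): 1, 4, 5, 2, 3, 2, 3, 2, 4; sum = 26.
Person mean = 26 / 9 ≈ 2.8889
Prorated total = (26 / 9) × 11 = 31.78 (to 2 dp)

31.78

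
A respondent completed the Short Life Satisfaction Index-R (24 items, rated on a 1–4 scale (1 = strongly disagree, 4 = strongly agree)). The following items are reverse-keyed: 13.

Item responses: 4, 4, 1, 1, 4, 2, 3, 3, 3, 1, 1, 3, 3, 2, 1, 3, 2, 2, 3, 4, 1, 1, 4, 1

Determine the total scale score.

56

Reverse-keyed items use 5 − raw:
  item 13: 5 − 3 = 2
Scored items: 4, 4, 1, 1, 4, 2, 3, 3, 3, 1, 1, 3, 2, 2, 1, 3, 2, 2, 3, 4, 1, 1, 4, 1
Total = 4 + 4 + 1 + 1 + 4 + 2 + 3 + 3 + 3 + 1 + 1 + 3 + 2 + 2 + 1 + 3 + 2 + 2 + 3 + 4 + 1 + 1 + 4 + 1 = 56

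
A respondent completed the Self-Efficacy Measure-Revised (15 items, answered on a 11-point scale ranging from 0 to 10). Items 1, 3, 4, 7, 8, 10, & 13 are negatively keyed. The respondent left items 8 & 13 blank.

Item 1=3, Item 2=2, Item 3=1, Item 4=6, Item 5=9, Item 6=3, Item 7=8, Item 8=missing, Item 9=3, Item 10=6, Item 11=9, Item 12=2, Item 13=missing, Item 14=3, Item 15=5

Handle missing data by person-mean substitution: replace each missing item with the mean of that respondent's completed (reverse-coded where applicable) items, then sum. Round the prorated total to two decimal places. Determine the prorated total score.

71.54

Reverse-coded (on a 0–10 scale, reversed = 10 − raw):
  item 1: 10 − 3 = 7
  item 3: 10 − 1 = 9
  item 4: 10 − 6 = 4
  item 7: 10 − 8 = 2
  item 10: 10 − 6 = 4
Completed scored items (13 of 15): 7, 2, 9, 4, 9, 3, 2, 3, 4, 9, 2, 3, 5; sum = 62.
Person mean = 62 / 13 ≈ 4.7692
Prorated total = (62 / 13) × 15 = 71.54 (to 2 dp)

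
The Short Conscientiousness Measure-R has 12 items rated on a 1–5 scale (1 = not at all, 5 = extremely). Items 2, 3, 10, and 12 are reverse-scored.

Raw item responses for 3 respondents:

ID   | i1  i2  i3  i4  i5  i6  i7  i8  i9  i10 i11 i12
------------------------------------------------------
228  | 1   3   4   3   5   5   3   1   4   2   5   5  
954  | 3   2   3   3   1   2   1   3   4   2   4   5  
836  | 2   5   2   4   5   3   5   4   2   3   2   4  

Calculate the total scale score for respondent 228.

37

Respondent 228 raw: 1, 3, 4, 3, 5, 5, 3, 1, 4, 2, 5, 5.
Reverse-coded (reversed = (1+5) − raw = 6 − raw):
  item 1: 1
  item 2: 6 − 3 = 3
  item 3: 6 − 4 = 2
  item 4: 3
  item 5: 5
  item 6: 5
  item 7: 3
  item 8: 1
  item 9: 4
  item 10: 6 − 2 = 4
  item 11: 5
  item 12: 6 − 5 = 1
Sum = 1 + 3 + 2 + 3 + 5 + 5 + 3 + 1 + 4 + 4 + 5 + 1 = 37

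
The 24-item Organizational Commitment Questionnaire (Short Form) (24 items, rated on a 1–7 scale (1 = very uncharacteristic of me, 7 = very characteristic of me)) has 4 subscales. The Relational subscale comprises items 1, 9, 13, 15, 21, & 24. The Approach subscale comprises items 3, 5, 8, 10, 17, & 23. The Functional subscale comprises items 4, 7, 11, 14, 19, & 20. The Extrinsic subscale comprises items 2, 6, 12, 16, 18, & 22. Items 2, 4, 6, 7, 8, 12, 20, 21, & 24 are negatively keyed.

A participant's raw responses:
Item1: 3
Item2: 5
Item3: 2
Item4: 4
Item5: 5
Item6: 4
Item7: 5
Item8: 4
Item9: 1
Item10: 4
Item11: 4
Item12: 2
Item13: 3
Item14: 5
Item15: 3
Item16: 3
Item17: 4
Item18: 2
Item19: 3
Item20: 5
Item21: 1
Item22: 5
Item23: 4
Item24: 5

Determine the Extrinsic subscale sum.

23

Extrinsic items: 2, 6, 12, 16, 18, 22.
Of these, items 2, 6, and 12 are negatively keyed; on a 1–7 scale, reversed = 8 − raw.
  item 2: 8 − 5 = 3
  item 6: 8 − 4 = 4
  item 12: 8 − 2 = 6
  item 16: 3
  item 18: 2
  item 22: 5
Sum = 3 + 4 + 6 + 3 + 2 + 5 = 23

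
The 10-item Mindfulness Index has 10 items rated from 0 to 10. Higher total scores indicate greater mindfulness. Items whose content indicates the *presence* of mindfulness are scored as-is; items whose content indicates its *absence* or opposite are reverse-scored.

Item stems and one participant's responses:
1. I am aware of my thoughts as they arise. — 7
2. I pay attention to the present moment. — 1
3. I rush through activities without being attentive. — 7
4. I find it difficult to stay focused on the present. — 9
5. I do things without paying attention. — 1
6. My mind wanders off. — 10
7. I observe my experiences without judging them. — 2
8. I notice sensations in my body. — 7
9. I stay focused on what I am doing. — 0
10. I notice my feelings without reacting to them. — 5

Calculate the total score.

35

Items 3, 4, 5, 6 describe the absence/opposite of mindfulness → reverse-score.
reversed = (0+10) − raw = 10 − raw.
  item 1: 7
  item 2: 1
  item 3: 10 − 7 = 3
  item 4: 10 − 9 = 1
  item 5: 10 − 1 = 9
  item 6: 10 − 10 = 0
  item 7: 2
  item 8: 7
  item 9: 0
  item 10: 5
Total = 7 + 1 + 3 + 1 + 9 + 0 + 2 + 7 + 0 + 5 = 35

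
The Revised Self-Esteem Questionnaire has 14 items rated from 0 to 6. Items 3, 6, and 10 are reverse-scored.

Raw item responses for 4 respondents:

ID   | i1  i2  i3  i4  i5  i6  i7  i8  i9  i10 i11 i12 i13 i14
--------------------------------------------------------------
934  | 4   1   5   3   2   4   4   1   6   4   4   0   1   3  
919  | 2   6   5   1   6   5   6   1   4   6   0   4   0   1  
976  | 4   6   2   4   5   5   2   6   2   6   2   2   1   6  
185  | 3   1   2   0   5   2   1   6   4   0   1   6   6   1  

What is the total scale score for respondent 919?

33

Respondent 919 raw: 2, 6, 5, 1, 6, 5, 6, 1, 4, 6, 0, 4, 0, 1.
Reverse-coded (reverse-coded value = 6 − response):
  item 1: 2
  item 2: 6
  item 3: 6 − 5 = 1
  item 4: 1
  item 5: 6
  item 6: 6 − 5 = 1
  item 7: 6
  item 8: 1
  item 9: 4
  item 10: 6 − 6 = 0
  item 11: 0
  item 12: 4
  item 13: 0
  item 14: 1
Sum = 2 + 6 + 1 + 1 + 6 + 1 + 6 + 1 + 4 + 0 + 0 + 4 + 0 + 1 = 33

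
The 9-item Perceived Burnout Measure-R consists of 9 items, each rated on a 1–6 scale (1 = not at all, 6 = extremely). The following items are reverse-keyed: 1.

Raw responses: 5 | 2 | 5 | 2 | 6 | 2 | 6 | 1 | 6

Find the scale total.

32

Apply reverse scoring (reversed = (1+6) − raw = 7 − raw):
  item 1: 7 − 5 = 2
After reverse-coding: 2, 2, 5, 2, 6, 2, 6, 1, 6
Total = 2 + 2 + 5 + 2 + 6 + 2 + 6 + 1 + 6 = 32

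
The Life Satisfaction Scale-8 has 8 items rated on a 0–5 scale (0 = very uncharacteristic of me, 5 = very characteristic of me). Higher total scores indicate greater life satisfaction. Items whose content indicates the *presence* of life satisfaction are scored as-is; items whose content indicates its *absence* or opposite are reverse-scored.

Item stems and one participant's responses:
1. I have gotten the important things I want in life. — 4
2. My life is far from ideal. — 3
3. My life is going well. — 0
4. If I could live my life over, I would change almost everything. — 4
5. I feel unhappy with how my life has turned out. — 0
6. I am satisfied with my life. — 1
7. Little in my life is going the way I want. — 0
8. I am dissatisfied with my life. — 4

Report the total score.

Items 2, 4, 5, 7, 8 describe the absence/opposite of life satisfaction → reverse-score.
reversed = (0+5) − raw = 5 − raw.
  item 1: 4
  item 2: 5 − 3 = 2
  item 3: 0
  item 4: 5 − 4 = 1
  item 5: 5 − 0 = 5
  item 6: 1
  item 7: 5 − 0 = 5
  item 8: 5 − 4 = 1
Total = 4 + 2 + 0 + 1 + 5 + 1 + 5 + 1 = 19

19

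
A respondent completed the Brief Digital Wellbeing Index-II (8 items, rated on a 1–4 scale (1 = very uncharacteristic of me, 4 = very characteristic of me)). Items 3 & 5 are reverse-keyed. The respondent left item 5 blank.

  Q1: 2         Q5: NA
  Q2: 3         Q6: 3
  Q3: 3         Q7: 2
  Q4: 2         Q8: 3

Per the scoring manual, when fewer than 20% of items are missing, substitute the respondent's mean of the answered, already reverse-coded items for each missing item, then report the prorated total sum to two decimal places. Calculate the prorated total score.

Reverse-coded (reversed = (1+4) − raw = 5 − raw):
  item 3: 5 − 3 = 2
Completed scored items (7 of 8): 2, 3, 2, 2, 3, 2, 3; sum = 17.
Person mean = 17 / 7 ≈ 2.4286
Prorated total = (17 / 7) × 8 = 19.43 (to 2 dp)

19.43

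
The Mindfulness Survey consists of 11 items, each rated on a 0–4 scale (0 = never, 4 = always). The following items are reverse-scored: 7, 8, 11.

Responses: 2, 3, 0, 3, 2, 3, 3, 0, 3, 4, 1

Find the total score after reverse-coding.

Reversing items 7, 8, & 11 with 4 − raw:
Total = 2 + 3 + 0 + 3 + 2 + 3 + (4−3) + (4−0) + 3 + 4 + (4−1)
      = 2 + 3 + 0 + 3 + 2 + 3 + 1 + 4 + 3 + 4 + 3 = 28

28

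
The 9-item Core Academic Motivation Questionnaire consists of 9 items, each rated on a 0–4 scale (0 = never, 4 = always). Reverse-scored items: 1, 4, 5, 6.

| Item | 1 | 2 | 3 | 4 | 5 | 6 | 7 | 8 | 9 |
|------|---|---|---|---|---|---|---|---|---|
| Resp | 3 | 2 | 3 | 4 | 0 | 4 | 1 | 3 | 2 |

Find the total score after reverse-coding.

Reverse-coded items (on a 0–4 scale, reversed = 4 − raw):
  item 1: 4 − 3 = 1
  item 4: 4 − 4 = 0
  item 5: 4 − 0 = 4
  item 6: 4 − 4 = 0
Scored items: 1, 2, 3, 0, 4, 0, 1, 3, 2
Total = 1 + 2 + 3 + 0 + 4 + 0 + 1 + 3 + 2 = 16

16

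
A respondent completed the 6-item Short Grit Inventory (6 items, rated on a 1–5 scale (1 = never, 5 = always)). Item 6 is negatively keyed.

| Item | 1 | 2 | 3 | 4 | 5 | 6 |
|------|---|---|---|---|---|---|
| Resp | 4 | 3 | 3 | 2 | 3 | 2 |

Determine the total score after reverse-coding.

19

Raw sum = 17. Negatively keyed items: 6; their raw sum = 2.
Each reversal replaces raw with 6 − raw, changing the total by 6 − 2·raw per item.
Total = 17 + 1·6 − 2·2 = 17 + 6 − 4 = 19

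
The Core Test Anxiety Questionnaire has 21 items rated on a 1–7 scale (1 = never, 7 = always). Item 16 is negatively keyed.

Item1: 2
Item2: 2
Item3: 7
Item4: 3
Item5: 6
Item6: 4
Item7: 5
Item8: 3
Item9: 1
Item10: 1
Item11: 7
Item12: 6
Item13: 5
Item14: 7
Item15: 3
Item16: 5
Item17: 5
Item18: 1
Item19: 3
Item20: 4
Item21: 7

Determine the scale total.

85

Reverse-coded items (on a 1–7 scale, reversed = 8 − raw):
  item 16: 8 − 5 = 3
After reverse-coding: 2, 2, 7, 3, 6, 4, 5, 3, 1, 1, 7, 6, 5, 7, 3, 3, 5, 1, 3, 4, 7
Total = 2 + 2 + 7 + 3 + 6 + 4 + 5 + 3 + 1 + 1 + 7 + 6 + 5 + 7 + 3 + 3 + 5 + 1 + 3 + 4 + 7 = 85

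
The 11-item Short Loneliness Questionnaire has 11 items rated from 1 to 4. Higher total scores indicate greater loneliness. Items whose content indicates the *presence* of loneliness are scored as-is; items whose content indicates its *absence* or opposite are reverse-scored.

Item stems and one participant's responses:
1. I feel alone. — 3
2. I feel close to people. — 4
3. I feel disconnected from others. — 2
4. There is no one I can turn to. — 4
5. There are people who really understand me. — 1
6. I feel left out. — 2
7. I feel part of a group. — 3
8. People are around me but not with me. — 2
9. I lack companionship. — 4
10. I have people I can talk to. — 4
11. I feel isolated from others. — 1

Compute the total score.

26

Items 2, 5, 7, 10 describe the absence/opposite of loneliness → reverse-score.
reverse-coded value = 5 − response.
  item 1: 3
  item 2: 5 − 4 = 1
  item 3: 2
  item 4: 4
  item 5: 5 − 1 = 4
  item 6: 2
  item 7: 5 − 3 = 2
  item 8: 2
  item 9: 4
  item 10: 5 − 4 = 1
  item 11: 1
Total = 3 + 1 + 2 + 4 + 4 + 2 + 2 + 2 + 4 + 1 + 1 = 26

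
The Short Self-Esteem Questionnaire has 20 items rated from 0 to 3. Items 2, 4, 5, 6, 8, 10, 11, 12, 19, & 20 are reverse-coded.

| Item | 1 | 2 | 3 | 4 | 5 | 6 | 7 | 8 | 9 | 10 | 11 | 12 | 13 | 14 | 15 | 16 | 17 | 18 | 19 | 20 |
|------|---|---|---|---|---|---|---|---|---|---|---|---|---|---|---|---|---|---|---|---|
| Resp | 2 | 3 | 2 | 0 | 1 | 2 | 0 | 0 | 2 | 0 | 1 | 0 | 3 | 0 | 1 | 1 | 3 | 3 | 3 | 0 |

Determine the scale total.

37

Raw sum = 27. Reverse-coded items: 2, 4, 5, 6, 8, 10, 11, 12, 19, 20; their raw sum = 10.
Each reversal replaces raw with 3 − raw, changing the total by 3 − 2·raw per item.
Total = 27 + 10·3 − 2·10 = 27 + 30 − 20 = 37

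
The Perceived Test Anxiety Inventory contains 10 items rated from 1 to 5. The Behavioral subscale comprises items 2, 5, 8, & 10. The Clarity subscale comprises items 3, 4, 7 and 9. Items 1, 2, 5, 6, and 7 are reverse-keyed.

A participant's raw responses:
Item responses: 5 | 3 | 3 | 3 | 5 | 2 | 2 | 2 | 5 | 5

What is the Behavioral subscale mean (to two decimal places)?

Behavioral items: 2, 5, 8, 10.
Of these, items 2 and 5 are reverse-keyed; reversed = (1+5) − raw = 6 − raw.
  item 2: 6 − 3 = 3
  item 5: 6 − 5 = 1
  item 8: 2
  item 10: 5
Sum = 3 + 1 + 2 + 5 = 11
Mean = 11 / 4 = 2.75

2.75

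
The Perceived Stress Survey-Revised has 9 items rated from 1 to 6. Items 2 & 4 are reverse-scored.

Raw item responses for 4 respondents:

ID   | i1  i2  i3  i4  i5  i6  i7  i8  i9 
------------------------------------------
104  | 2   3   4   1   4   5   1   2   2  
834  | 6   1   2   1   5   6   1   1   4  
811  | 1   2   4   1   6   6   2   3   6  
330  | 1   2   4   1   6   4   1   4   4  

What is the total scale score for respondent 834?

Respondent 834 raw: 6, 1, 2, 1, 5, 6, 1, 1, 4.
Reverse-coded (reversed = (1+6) − raw = 7 − raw):
  item 1: 6
  item 2: 7 − 1 = 6
  item 3: 2
  item 4: 7 − 1 = 6
  item 5: 5
  item 6: 6
  item 7: 1
  item 8: 1
  item 9: 4
Sum = 6 + 6 + 2 + 6 + 5 + 6 + 1 + 1 + 4 = 37

37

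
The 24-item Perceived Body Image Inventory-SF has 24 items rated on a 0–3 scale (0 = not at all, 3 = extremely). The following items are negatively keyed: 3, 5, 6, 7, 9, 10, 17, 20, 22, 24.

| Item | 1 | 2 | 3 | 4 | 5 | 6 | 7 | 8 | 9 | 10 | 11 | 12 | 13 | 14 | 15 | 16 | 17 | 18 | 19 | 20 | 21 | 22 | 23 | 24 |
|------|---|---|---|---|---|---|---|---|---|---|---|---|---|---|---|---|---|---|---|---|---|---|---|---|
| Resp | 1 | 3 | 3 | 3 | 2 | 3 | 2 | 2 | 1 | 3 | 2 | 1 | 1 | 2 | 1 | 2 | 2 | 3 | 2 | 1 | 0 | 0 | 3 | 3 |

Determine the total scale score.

Negatively keyed items use 3 − raw:
  item 3: 3 − 3 = 0
  item 5: 3 − 2 = 1
  item 6: 3 − 3 = 0
  item 7: 3 − 2 = 1
  item 9: 3 − 1 = 2
  item 10: 3 − 3 = 0
  item 17: 3 − 2 = 1
  item 20: 3 − 1 = 2
  item 22: 3 − 0 = 3
  item 24: 3 − 3 = 0
After reverse-coding: 1, 3, 0, 3, 1, 0, 1, 2, 2, 0, 2, 1, 1, 2, 1, 2, 1, 3, 2, 2, 0, 3, 3, 0
Total = 1 + 3 + 0 + 3 + 1 + 0 + 1 + 2 + 2 + 0 + 2 + 1 + 1 + 2 + 1 + 2 + 1 + 3 + 2 + 2 + 0 + 3 + 3 + 0 = 36

36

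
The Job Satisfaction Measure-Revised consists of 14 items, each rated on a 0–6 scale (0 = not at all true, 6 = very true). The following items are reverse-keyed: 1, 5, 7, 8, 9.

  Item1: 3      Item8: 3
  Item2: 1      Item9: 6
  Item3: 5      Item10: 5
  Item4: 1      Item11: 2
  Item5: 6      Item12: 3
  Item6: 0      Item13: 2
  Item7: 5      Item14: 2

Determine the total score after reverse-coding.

Reversing items 1, 5, 7, 8 and 9 with 6 − raw:
Total = (6−3) + 1 + 5 + 1 + (6−6) + 0 + (6−5) + (6−3) + (6−6) + 5 + 2 + 3 + 2 + 2
      = 3 + 1 + 5 + 1 + 0 + 0 + 1 + 3 + 0 + 5 + 2 + 3 + 2 + 2 = 28

28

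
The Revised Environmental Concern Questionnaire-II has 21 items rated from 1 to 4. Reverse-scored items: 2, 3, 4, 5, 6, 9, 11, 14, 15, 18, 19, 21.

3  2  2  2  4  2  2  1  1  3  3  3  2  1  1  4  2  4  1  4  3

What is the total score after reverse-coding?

58

Reverse-scored items use 5 − raw:
  item 2: 5 − 2 = 3
  item 3: 5 − 2 = 3
  item 4: 5 − 2 = 3
  item 5: 5 − 4 = 1
  item 6: 5 − 2 = 3
  item 9: 5 − 1 = 4
  item 11: 5 − 3 = 2
  item 14: 5 − 1 = 4
  item 15: 5 − 1 = 4
  item 18: 5 − 4 = 1
  item 19: 5 − 1 = 4
  item 21: 5 − 3 = 2
Scored items: 3, 3, 3, 3, 1, 3, 2, 1, 4, 3, 2, 3, 2, 4, 4, 4, 2, 1, 4, 4, 2
Total = 3 + 3 + 3 + 3 + 1 + 3 + 2 + 1 + 4 + 3 + 2 + 3 + 2 + 4 + 4 + 4 + 2 + 1 + 4 + 4 + 2 = 58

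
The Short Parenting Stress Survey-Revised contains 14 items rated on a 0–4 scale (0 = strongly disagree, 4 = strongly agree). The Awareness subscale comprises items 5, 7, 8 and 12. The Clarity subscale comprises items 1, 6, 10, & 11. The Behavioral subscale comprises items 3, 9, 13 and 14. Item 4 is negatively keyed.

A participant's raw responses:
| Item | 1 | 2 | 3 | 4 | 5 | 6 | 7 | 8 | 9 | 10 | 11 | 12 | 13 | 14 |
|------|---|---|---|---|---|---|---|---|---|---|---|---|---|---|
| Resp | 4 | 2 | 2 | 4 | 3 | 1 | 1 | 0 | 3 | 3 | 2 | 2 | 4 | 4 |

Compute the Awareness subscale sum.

6

Awareness items: 5, 7, 8, 12.
  item 5: 3
  item 7: 1
  item 8: 0
  item 12: 2
Sum = 3 + 1 + 0 + 2 = 6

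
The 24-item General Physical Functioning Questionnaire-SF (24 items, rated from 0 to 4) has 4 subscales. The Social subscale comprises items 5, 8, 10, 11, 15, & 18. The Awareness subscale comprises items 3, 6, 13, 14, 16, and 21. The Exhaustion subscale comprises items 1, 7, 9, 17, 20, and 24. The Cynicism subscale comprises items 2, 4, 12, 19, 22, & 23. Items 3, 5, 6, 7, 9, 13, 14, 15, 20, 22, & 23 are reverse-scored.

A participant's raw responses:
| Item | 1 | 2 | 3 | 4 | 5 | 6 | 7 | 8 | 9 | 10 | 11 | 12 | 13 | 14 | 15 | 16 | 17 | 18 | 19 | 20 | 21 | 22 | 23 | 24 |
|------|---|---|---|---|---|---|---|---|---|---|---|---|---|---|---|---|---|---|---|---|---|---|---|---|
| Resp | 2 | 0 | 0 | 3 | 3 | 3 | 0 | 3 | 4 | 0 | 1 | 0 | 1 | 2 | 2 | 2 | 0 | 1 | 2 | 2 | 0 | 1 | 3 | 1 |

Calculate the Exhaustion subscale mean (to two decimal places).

1.50

Exhaustion items: 1, 7, 9, 17, 20, 24.
Of these, items 7, 9, and 20 are reverse-scored; reversed = (0+4) − raw = 4 − raw.
  item 1: 2
  item 7: 4 − 0 = 4
  item 9: 4 − 4 = 0
  item 17: 0
  item 20: 4 − 2 = 2
  item 24: 1
Sum = 2 + 4 + 0 + 0 + 2 + 1 = 9
Mean = 9 / 6 = 1.50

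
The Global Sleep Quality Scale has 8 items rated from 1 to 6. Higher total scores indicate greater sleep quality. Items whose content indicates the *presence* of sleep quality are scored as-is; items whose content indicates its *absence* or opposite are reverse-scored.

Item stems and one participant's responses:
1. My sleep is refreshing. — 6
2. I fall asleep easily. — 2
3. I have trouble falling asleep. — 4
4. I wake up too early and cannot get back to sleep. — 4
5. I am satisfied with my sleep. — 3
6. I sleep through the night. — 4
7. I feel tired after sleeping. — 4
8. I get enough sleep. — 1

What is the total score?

25

Items 3, 4, 7 describe the absence/opposite of sleep quality → reverse-score.
reverse-coded value = 7 − response.
  item 1: 6
  item 2: 2
  item 3: 7 − 4 = 3
  item 4: 7 − 4 = 3
  item 5: 3
  item 6: 4
  item 7: 7 − 4 = 3
  item 8: 1
Total = 6 + 2 + 3 + 3 + 3 + 4 + 3 + 1 = 25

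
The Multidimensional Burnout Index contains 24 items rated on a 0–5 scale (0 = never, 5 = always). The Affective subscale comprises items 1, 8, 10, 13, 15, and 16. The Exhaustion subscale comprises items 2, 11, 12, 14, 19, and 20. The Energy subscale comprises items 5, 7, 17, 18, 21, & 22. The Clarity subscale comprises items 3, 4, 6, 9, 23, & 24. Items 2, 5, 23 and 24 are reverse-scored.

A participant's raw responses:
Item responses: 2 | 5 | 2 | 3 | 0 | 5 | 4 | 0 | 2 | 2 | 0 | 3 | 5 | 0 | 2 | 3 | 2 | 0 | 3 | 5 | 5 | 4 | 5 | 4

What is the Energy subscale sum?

20

Energy items: 5, 7, 17, 18, 21, 22.
Of these, item 5 is reverse-scored; reversed = (0+5) − raw = 5 − raw.
  item 5: 5 − 0 = 5
  item 7: 4
  item 17: 2
  item 18: 0
  item 21: 5
  item 22: 4
Sum = 5 + 4 + 2 + 0 + 5 + 4 = 20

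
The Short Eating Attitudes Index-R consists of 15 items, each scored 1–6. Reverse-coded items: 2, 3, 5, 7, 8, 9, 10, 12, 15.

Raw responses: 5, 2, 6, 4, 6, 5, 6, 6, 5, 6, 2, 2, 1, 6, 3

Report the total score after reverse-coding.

44

Reverse-coded items use 7 − raw:
  item 2: 7 − 2 = 5
  item 3: 7 − 6 = 1
  item 5: 7 − 6 = 1
  item 7: 7 − 6 = 1
  item 8: 7 − 6 = 1
  item 9: 7 − 5 = 2
  item 10: 7 − 6 = 1
  item 12: 7 − 2 = 5
  item 15: 7 − 3 = 4
Scored responses: 5, 5, 1, 4, 1, 5, 1, 1, 2, 1, 2, 5, 1, 6, 4
Total = 5 + 5 + 1 + 4 + 1 + 5 + 1 + 1 + 2 + 1 + 2 + 5 + 1 + 6 + 4 = 44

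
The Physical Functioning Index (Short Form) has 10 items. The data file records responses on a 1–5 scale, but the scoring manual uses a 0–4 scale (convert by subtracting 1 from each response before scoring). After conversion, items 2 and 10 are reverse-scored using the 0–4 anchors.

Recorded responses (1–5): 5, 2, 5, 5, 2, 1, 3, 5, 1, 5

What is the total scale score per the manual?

Convert to 0–4: 4, 1, 4, 4, 1, 0, 2, 4, 0, 4
Reverse-coded (reverse-coded value = 4 − response):
  item 2: 4 − 1 = 3
  item 10: 4 − 4 = 0
Scored: 4, 3, 4, 4, 1, 0, 2, 4, 0, 0
Total = 22

22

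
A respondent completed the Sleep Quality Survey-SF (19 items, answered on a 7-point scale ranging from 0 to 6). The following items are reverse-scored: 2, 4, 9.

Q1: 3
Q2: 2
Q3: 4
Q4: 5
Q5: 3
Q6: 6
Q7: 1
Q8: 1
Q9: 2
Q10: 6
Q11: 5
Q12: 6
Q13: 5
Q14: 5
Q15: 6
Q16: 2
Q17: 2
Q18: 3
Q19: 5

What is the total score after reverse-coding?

72

Reverse-coded items (reversed = (0+6) − raw = 6 − raw):
  item 2: 6 − 2 = 4
  item 4: 6 − 5 = 1
  item 9: 6 − 2 = 4
Scored responses: 3, 4, 4, 1, 3, 6, 1, 1, 4, 6, 5, 6, 5, 5, 6, 2, 2, 3, 5
Total = 3 + 4 + 4 + 1 + 3 + 6 + 1 + 1 + 4 + 6 + 5 + 6 + 5 + 5 + 6 + 2 + 2 + 3 + 5 = 72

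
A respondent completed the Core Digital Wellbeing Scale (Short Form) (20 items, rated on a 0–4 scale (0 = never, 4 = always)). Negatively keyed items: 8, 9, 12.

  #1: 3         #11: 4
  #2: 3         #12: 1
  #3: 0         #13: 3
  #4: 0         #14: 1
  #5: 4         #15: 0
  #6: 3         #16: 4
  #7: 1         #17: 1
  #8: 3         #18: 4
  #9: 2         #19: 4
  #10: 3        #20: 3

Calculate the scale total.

Reverse-coded items (reverse-coded value = 4 − response):
  item 8: 4 − 3 = 1
  item 9: 4 − 2 = 2
  item 12: 4 − 1 = 3
Scored responses: 3, 3, 0, 0, 4, 3, 1, 1, 2, 3, 4, 3, 3, 1, 0, 4, 1, 4, 4, 3
Total = 3 + 3 + 0 + 0 + 4 + 3 + 1 + 1 + 2 + 3 + 4 + 3 + 3 + 1 + 0 + 4 + 1 + 4 + 4 + 3 = 47

47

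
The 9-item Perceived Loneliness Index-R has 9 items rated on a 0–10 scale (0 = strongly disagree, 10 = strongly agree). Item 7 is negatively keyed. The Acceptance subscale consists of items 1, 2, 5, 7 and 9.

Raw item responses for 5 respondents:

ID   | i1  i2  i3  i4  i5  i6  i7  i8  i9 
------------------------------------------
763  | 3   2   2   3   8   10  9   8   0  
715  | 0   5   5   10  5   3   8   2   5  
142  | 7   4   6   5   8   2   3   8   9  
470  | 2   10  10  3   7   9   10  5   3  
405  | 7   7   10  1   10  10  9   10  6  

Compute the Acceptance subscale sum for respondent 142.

Respondent 142 raw: 7, 4, 6, 5, 8, 2, 3, 8, 9.
Acceptance items: 1, 2, 5, 7, 9.
Reverse-coded (reverse-coded value = 10 − response):
  item 1: 7
  item 2: 4
  item 5: 8
  item 7: 10 − 3 = 7
  item 9: 9
Sum = 7 + 4 + 8 + 7 + 9 = 35

35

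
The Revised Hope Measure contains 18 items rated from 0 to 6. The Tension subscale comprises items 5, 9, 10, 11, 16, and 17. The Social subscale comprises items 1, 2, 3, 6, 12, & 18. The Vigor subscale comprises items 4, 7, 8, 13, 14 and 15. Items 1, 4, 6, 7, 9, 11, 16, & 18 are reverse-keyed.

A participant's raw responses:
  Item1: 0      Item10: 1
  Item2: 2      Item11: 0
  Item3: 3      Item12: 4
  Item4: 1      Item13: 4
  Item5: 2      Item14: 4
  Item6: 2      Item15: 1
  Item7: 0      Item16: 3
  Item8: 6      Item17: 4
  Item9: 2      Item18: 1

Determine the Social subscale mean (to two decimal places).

4.00

Social items: 1, 2, 3, 6, 12, 18.
Of these, items 1, 6, and 18 are reverse-keyed; reversed = (0+6) − raw = 6 − raw.
  item 1: 6 − 0 = 6
  item 2: 2
  item 3: 3
  item 6: 6 − 2 = 4
  item 12: 4
  item 18: 6 − 1 = 5
Sum = 6 + 2 + 3 + 4 + 4 + 5 = 24
Mean = 24 / 6 = 4.00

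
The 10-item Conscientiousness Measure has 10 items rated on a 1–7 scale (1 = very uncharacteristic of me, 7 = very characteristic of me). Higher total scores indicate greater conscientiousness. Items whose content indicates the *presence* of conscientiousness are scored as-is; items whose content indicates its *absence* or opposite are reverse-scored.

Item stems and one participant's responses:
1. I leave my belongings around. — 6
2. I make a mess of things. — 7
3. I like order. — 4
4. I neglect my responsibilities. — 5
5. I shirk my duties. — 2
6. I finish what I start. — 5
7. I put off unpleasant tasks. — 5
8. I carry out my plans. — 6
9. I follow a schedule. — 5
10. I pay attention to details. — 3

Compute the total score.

38

Items 1, 2, 4, 5, 7 describe the absence/opposite of conscientiousness → reverse-score.
on a 1–7 scale, reversed = 8 − raw.
  item 1: 8 − 6 = 2
  item 2: 8 − 7 = 1
  item 3: 4
  item 4: 8 − 5 = 3
  item 5: 8 − 2 = 6
  item 6: 5
  item 7: 8 − 5 = 3
  item 8: 6
  item 9: 5
  item 10: 3
Total = 2 + 1 + 4 + 3 + 6 + 5 + 3 + 6 + 5 + 3 = 38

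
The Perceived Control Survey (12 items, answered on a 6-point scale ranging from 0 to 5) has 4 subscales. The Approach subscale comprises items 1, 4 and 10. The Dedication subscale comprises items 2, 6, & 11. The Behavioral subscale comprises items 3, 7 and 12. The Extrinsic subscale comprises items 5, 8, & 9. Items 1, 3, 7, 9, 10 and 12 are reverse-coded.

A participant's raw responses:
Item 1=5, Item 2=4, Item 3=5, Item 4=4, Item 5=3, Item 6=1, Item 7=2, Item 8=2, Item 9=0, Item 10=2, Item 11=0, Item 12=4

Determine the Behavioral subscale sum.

Behavioral items: 3, 7, 12.
Of these, items 3, 7 and 12 are reverse-coded; on a 0–5 scale, reversed = 5 − raw.
  item 3: 5 − 5 = 0
  item 7: 5 − 2 = 3
  item 12: 5 − 4 = 1
Sum = 0 + 3 + 1 = 4

4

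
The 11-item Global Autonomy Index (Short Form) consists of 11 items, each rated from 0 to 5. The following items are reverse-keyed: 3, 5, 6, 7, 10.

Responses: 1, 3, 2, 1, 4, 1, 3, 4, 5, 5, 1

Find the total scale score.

Apply reverse scoring (reversed = (0+5) − raw = 5 − raw):
  item 3: 5 − 2 = 3
  item 5: 5 − 4 = 1
  item 6: 5 − 1 = 4
  item 7: 5 − 3 = 2
  item 10: 5 − 5 = 0
Scored items: 1, 3, 3, 1, 1, 4, 2, 4, 5, 0, 1
Total = 1 + 3 + 3 + 1 + 1 + 4 + 2 + 4 + 5 + 0 + 1 = 25

25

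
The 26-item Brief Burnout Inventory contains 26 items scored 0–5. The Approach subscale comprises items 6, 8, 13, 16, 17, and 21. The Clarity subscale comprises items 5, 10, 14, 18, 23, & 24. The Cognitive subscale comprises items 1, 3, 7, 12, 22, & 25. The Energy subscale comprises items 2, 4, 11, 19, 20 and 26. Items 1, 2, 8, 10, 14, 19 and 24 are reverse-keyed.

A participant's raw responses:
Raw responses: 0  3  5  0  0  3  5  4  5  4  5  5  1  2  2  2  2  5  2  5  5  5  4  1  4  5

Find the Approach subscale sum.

14

Approach items: 6, 8, 13, 16, 17, 21.
Of these, item 8 is reverse-keyed; reverse-coded value = 5 − response.
  item 6: 3
  item 8: 5 − 4 = 1
  item 13: 1
  item 16: 2
  item 17: 2
  item 21: 5
Sum = 3 + 1 + 1 + 2 + 2 + 5 = 14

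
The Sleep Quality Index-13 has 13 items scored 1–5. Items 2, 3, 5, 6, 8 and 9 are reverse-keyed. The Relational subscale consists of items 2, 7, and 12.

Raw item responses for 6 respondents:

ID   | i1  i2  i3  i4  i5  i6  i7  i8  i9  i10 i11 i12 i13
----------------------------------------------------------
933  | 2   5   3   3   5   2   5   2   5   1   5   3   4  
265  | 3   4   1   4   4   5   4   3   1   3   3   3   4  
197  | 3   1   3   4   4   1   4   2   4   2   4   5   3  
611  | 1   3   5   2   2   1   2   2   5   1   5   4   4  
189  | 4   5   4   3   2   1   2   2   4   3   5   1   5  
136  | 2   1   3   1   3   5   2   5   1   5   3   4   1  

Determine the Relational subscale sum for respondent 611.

Respondent 611 raw: 1, 3, 5, 2, 2, 1, 2, 2, 5, 1, 5, 4, 4.
Relational items: 2, 7, 12.
Reverse-coded (reversed = (1+5) − raw = 6 − raw):
  item 2: 6 − 3 = 3
  item 7: 2
  item 12: 4
Sum = 3 + 2 + 4 = 9

9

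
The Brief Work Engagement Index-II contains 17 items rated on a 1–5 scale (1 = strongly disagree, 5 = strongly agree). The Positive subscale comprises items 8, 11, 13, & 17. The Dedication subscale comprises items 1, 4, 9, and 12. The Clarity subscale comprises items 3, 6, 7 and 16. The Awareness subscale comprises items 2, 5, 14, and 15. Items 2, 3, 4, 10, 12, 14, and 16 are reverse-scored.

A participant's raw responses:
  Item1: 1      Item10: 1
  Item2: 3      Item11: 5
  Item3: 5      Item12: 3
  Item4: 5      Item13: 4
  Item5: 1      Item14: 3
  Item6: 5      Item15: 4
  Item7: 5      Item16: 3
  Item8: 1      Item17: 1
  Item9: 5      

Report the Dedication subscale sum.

Dedication items: 1, 4, 9, 12.
Of these, items 4 and 12 are reverse-scored; reversed = (1+5) − raw = 6 − raw.
  item 1: 1
  item 4: 6 − 5 = 1
  item 9: 5
  item 12: 6 − 3 = 3
Sum = 1 + 1 + 5 + 3 = 10

10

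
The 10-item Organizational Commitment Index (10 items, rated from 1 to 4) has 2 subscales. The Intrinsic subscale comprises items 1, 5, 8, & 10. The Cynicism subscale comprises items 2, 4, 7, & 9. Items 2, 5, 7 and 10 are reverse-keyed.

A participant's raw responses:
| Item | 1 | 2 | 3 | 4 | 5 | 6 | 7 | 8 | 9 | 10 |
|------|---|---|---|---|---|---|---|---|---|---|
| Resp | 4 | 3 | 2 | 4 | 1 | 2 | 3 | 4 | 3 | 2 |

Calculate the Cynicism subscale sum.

Cynicism items: 2, 4, 7, 9.
Of these, items 2 and 7 are reverse-keyed; reverse-coded value = 5 − response.
  item 2: 5 − 3 = 2
  item 4: 4
  item 7: 5 − 3 = 2
  item 9: 3
Sum = 2 + 4 + 2 + 3 = 11

11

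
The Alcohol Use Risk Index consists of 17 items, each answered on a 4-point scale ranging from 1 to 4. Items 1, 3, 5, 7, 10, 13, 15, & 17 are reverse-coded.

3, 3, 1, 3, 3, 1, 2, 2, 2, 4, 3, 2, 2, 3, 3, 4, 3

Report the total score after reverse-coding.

42

Reverse-coded items use 5 − raw:
  item 1: 5 − 3 = 2
  item 3: 5 − 1 = 4
  item 5: 5 − 3 = 2
  item 7: 5 − 2 = 3
  item 10: 5 − 4 = 1
  item 13: 5 − 2 = 3
  item 15: 5 − 3 = 2
  item 17: 5 − 3 = 2
Scored items: 2, 3, 4, 3, 2, 1, 3, 2, 2, 1, 3, 2, 3, 3, 2, 4, 2
Total = 2 + 3 + 4 + 3 + 2 + 1 + 3 + 2 + 2 + 1 + 3 + 2 + 3 + 3 + 2 + 4 + 2 = 42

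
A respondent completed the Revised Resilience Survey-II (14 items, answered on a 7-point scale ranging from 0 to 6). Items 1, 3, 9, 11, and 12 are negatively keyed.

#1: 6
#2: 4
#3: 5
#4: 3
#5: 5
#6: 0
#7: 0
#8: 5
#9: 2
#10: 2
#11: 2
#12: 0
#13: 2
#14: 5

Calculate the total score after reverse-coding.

Reversing items 1, 3, 9, 11 and 12 with 6 − raw:
Total = (6−6) + 4 + (6−5) + 3 + 5 + 0 + 0 + 5 + (6−2) + 2 + (6−2) + (6−0) + 2 + 5
      = 0 + 4 + 1 + 3 + 5 + 0 + 0 + 5 + 4 + 2 + 4 + 6 + 2 + 5 = 41

41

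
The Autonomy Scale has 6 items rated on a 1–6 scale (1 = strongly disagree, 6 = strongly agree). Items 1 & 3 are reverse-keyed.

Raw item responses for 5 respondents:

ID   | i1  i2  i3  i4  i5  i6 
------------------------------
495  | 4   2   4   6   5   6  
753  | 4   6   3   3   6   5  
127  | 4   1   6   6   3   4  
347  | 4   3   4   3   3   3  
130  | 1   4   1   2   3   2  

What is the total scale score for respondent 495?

Respondent 495 raw: 4, 2, 4, 6, 5, 6.
Reverse-coded (reversed = (1+6) − raw = 7 − raw):
  item 1: 7 − 4 = 3
  item 2: 2
  item 3: 7 − 4 = 3
  item 4: 6
  item 5: 5
  item 6: 6
Sum = 3 + 2 + 3 + 6 + 5 + 6 = 25

25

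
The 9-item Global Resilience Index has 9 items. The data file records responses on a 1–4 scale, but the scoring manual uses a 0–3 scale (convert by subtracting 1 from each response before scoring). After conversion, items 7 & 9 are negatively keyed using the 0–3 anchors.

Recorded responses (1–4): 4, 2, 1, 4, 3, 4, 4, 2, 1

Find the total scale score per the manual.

16

Convert to 0–3: 3, 1, 0, 3, 2, 3, 3, 1, 0
Reverse-coded (reverse-coded value = 3 − response):
  item 7: 3 − 3 = 0
  item 9: 3 − 0 = 3
Scored: 3, 1, 0, 3, 2, 3, 0, 1, 3
Total = 16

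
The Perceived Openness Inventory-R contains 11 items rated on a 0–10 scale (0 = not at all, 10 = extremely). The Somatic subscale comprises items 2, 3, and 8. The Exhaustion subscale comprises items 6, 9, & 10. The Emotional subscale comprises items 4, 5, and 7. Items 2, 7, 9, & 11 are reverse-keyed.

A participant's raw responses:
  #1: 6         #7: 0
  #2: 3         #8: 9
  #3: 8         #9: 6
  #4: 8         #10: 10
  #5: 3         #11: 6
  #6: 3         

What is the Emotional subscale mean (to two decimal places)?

Emotional items: 4, 5, 7.
Of these, item 7 is reverse-keyed; on a 0–10 scale, reversed = 10 − raw.
  item 4: 8
  item 5: 3
  item 7: 10 − 0 = 10
Sum = 8 + 3 + 10 = 21
Mean = 21 / 3 = 7.00

7.00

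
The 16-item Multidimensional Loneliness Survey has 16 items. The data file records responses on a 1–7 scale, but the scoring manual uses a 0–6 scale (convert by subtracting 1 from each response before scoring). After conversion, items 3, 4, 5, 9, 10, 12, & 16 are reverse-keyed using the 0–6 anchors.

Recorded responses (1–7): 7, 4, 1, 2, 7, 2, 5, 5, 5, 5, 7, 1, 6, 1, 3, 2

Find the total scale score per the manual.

Convert to 0–6: 6, 3, 0, 1, 6, 1, 4, 4, 4, 4, 6, 0, 5, 0, 2, 1
Reverse-coded (reversed = (0+6) − raw = 6 − raw):
  item 3: 6 − 0 = 6
  item 4: 6 − 1 = 5
  item 5: 6 − 6 = 0
  item 9: 6 − 4 = 2
  item 10: 6 − 4 = 2
  item 12: 6 − 0 = 6
  item 16: 6 − 1 = 5
Scored: 6, 3, 6, 5, 0, 1, 4, 4, 2, 2, 6, 6, 5, 0, 2, 5
Total = 57

57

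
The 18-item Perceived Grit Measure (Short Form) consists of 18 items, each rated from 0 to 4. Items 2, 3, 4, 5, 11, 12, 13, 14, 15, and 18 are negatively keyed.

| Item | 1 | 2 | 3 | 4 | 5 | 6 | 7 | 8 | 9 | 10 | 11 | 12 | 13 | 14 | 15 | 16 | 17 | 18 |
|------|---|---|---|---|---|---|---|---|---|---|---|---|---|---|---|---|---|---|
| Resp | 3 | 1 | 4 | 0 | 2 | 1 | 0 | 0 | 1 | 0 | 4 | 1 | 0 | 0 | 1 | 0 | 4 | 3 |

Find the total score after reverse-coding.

33

Negatively keyed items use 4 − raw:
  item 2: 4 − 1 = 3
  item 3: 4 − 4 = 0
  item 4: 4 − 0 = 4
  item 5: 4 − 2 = 2
  item 11: 4 − 4 = 0
  item 12: 4 − 1 = 3
  item 13: 4 − 0 = 4
  item 14: 4 − 0 = 4
  item 15: 4 − 1 = 3
  item 18: 4 − 3 = 1
After reverse-coding: 3, 3, 0, 4, 2, 1, 0, 0, 1, 0, 0, 3, 4, 4, 3, 0, 4, 1
Total = 3 + 3 + 0 + 4 + 2 + 1 + 0 + 0 + 1 + 0 + 0 + 3 + 4 + 4 + 3 + 0 + 4 + 1 = 33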